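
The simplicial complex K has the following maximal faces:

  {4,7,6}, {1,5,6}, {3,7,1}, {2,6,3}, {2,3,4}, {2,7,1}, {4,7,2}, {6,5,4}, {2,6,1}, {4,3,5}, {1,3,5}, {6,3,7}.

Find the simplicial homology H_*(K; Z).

H_0 = Z,  H_1 = Z/2,  H_2 = 0.

Take the total order 1 < 2 < 3 < 4 < 5 < 6 < 7 on the vertex set. Then K (dimension 2) consists of the simplices:

  0-simplices (7): [1], [2], [3], [4], [5], [6], [7]
  1-simplices (18): [1,2], [1,3], [1,5], [1,6], [1,7], [2,3], [2,4], [2,6], [2,7], [3,4], [3,5], [3,6], [3,7], [4,5], [4,6], [4,7], [5,6], [6,7]
  2-simplices (12): [1,2,6], [1,2,7], [1,3,5], [1,3,7], [1,5,6], [2,3,4], [2,3,6], [2,4,7], [3,4,5], [3,6,7], [4,5,6], [4,6,7]

giving chain groups C_0 ≅ Z^7, C_1 ≅ Z^18, C_2 ≅ Z^12.

The boundary map ∂_1: C_1 → C_0 maps an edge to its endpoints' difference, ∂[p,q] = q − p.
The resulting 7×18 matrix has rank 6, and its Smith normal form has invariant factors (1,1,1,1,1,1).

Boundary ∂_2: C_2 → C_1 maps a triangle to the signed sum of its edges. For instance
  ∂[4,5,6] = [5,6] − [4,6] + [4,5],
  ∂[1,5,6] = [5,6] − [1,6] + [1,5].
As a 18×12 matrix over Z this has rank 12, with invariant factors (1,1,1,1,1,1,1,1,1,1,1,2).

Now H_k = ker ∂_k / im ∂_{k+1}, so:

  H_0: rank C_0 − rank ∂_1 = 7 − 6 = 1, and the invariant factors of ∂_1 are all 1, so H_0 = Z.
  H_1: rank ker ∂_1 − rank ∂_2 = (18 − 6) − 12 = 0, and ∂_2 has invariant factor 2 > 1, so H_1 = Z/2.
  H_2: rank ker ∂_2 − rank ∂_3 = (12 − 12) − 0 = 0, and there is no ∂_3, so H_2 = 0.

(K is a triangulation of the real projective plane RP^2.)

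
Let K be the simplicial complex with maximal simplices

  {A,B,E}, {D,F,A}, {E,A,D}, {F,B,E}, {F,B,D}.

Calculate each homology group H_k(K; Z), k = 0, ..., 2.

H_0 = Z,  H_1 = Z,  H_2 = 0.

Order the vertices as A < B < D < E < F. Listing each simplex with vertices in this order, K has dimension 2 with simplices:

  0-simplices (5): A, B, D, E, F
  1-simplices (10): AB, AD, AE, AF, BD, BE, BF, DE, DF, EF
  2-simplices (5): ABE, ADE, ADF, BDF, BEF

so the chain groups are C_0 ≅ Z^5, C_1 ≅ Z^10, C_2 ≅ Z^5.

Boundary ∂_1: C_1 → C_0 is given by ∂[p,q] = [q] − [p].
The resulting 5×10 matrix has rank 4, and its Smith normal form has invariant factors (1,1,1,1).

The boundary map ∂_2: C_2 → C_1 acts by ∂[p,q,r] = [q,r] − [p,r] + [p,q]. For instance
  ∂ABE = BE − AE + AB,
  ∂BDF = DF − BF + BD.
The resulting 10×5 matrix has rank 5, and its Smith normal form has invariant factors (1,1,1,1,1).

Computing H_k = (kernel of ∂_k) / (image of ∂_{k+1}):

  H_0: rank C_0 − rank ∂_1 = 5 − 4 = 1, and the invariant factors of ∂_1 are all 1, so H_0 ≅ Z.
  H_1: rank ker ∂_1 − rank ∂_2 = (10 − 4) − 5 = 1, and the invariant factors of ∂_2 are all 1, so H_1 ≅ Z.
  H_2: rank ker ∂_2 − rank ∂_3 = (5 − 5) − 0 = 0, and there is no ∂_3, so H_2 ≅ 0.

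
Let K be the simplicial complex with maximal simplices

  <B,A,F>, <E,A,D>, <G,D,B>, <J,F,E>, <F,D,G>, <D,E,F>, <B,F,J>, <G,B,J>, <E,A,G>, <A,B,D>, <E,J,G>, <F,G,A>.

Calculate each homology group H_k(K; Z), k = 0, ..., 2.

Fix the vertex order A < B < D < E < F < G < J and write every simplex with vertices in increasing order. Then dim K = 2 and the simplices of K are:

  0-simplices (7): A, B, D, E, F, G, J
  1-simplices (18): AB, AD, AE, AF, AG, BD, BF, BG, BJ, DE, DF, DG, EF, EG, EJ, FG, FJ, GJ
  2-simplices (12): ABD, ABF, ADE, AEG, AFG, BDG, BFJ, BGJ, DEF, DFG, EFJ, EGJ

so the chain groups are C_0 ≅ Z^7, C_1 ≅ Z^18, C_2 ≅ Z^12.

∂_1: C_1 → C_0 maps an edge to its endpoints' difference, ∂[p,q] = q − p. For instance
  ∂DF = F − D.
The resulting 7×18 matrix has rank 6, and its Smith normal form has invariant factors (1,1,1,1,1,1).

∂_2: C_2 → C_1 maps a triangle to the signed sum of its edges. For instance
  ∂DFG = FG − DG + DF,
  ∂AFG = FG − AG + AF.
As a 18×12 matrix over Z this has rank 12, with invariant factors (1,1,1,1,1,1,1,1,1,1,1,2).

Reading off H_k = ker ∂_k / im ∂_{k+1}:

  H_0: rank C_0 − rank ∂_1 = 7 − 6 = 1, and the invariant factors of ∂_1 are all 1, so H_0 = Z.
  H_1: rank ker ∂_1 − rank ∂_2 = (18 − 6) − 12 = 0, and ∂_2 has invariant factor 2 > 1, so H_1 = Z/2.
  H_2: rank ker ∂_2 − rank ∂_3 = (12 − 12) − 0 = 0, and there is no ∂_3, so H_2 = 0.

(K is a triangulation of the real projective plane RP^2.)

H_0 = Z,  H_1 = Z/2,  H_2 = 0.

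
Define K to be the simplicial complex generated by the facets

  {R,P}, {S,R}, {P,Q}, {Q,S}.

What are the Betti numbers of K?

Take the total order P < Q < R < S on the vertex set. Then K (dimension 1) consists of the simplices:

  0-simplices (4): P, Q, R, S
  1-simplices (4): PQ, PR, QS, RS

Hence C_0 ≅ Z^4, C_1 ≅ Z^4.

Boundary ∂_1: C_1 → C_0 maps an edge to its endpoints' difference, ∂[p,q] = q − p. For instance
  ∂PQ = Q − P.
This gives a 4×4 integer matrix of rank 3; reducing to Smith normal form yields diagonal entries (1,1,1).

Reading off H_k = ker ∂_k / im ∂_{k+1}:

  H_0: rank C_0 − rank ∂_1 = 4 − 3 = 1, and the invariant factors of ∂_1 are all 1, so H_0 = Z.
  H_1: rank ker ∂_1 − rank ∂_2 = (4 − 3) − 0 = 1, and there is no ∂_2, so H_1 = Z.

Hence the Betti numbers are b_0 = 1, b_1 = 1.

b_0 = 1, b_1 = 1.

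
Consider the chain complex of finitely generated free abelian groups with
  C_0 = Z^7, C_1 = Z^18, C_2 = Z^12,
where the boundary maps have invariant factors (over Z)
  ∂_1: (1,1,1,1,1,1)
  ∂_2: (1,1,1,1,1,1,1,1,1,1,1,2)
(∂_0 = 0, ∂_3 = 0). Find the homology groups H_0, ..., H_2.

H_0 = Z,  H_1 = Z/2,  H_2 = 0.

H_0: b_0 = 7 − 0 − 6 = 1; torsion from ∂_1 factors > 1: none. So H_0 = Z.
H_1: b_1 = 18 − 6 − 12 = 0; torsion from ∂_2 factors > 1: [2]. So H_1 = Z/2.
H_2: b_2 = 12 − 12 − 0 = 0; torsion from ∂_3 factors > 1: none. So H_2 = 0.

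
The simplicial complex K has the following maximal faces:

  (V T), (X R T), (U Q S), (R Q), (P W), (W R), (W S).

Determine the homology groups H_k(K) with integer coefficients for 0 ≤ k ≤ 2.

H_0 = Z,  H_1 = Z,  H_2 = 0.

Fix the vertex order P < Q < R < S < T < U < V < W < X and write every simplex with vertices in increasing order. Then dim K = 2 and the simplices of K are:

  0-simplices (9): P, Q, R, S, T, U, V, W, X
  1-simplices (11): PW, QR, QS, QU, RT, RW, RX, SU, SW, TV, TX
  2-simplices (2): QSU, RTX

giving chain groups C_0 ≅ Z^9, C_1 ≅ Z^11, C_2 ≅ Z^2.

∂_1: C_1 → C_0 is given by ∂[p,q] = [q] − [p]. For instance
  ∂SU = U − S.
The resulting 9×11 matrix has rank 8, and its Smith normal form has invariant factors (1,1,1,1,1,1,1,1).

∂_2: C_2 → C_1 sends each 2-simplex [p,q,r] to [q,r] − [p,r] + [p,q]. For instance
  ∂RTX = TX − RX + RT,
  ∂QSU = SU − QU + QS.
This gives a 11×2 integer matrix of rank 2; reducing to Smith normal form yields diagonal entries (1,1).

From H_k ≅ ker(∂_k) / im(∂_{k+1}) we obtain:

  H_0: rank C_0 − rank ∂_1 = 9 − 8 = 1, and the invariant factors of ∂_1 are all 1, so H_0 ≅ Z.
  H_1: rank ker ∂_1 − rank ∂_2 = (11 − 8) − 2 = 1, and the invariant factors of ∂_2 are all 1, so H_1 ≅ Z.
  H_2: rank ker ∂_2 − rank ∂_3 = (2 − 2) − 0 = 0, and there is no ∂_3, so H_2 ≅ 0.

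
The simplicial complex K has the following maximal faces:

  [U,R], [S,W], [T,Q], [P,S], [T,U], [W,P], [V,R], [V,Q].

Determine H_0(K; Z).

We work with the vertex ordering P < Q < R < S < T < U < V < W. The simplices of K, each written with vertices in increasing order, are:

  0-simplices (8): P, Q, R, S, T, U, V, W
  1-simplices (8): PS, PW, QT, QV, RU, RV, SW, TU

so the chain groups are C_0 ≅ Z^8, C_1 ≅ Z^8.

The boundary map ∂_1: C_1 → C_0 sends each edge [p,q] (with p < q) to q − p.
The resulting 8×8 matrix has rank 6, and its Smith normal form has invariant factors (1,1,1,1,1,1).

From H_k ≅ ker(∂_k) / im(∂_{k+1}) we obtain:

  H_0: rank C_0 − rank ∂_1 = 8 − 6 = 2, and the invariant factors of ∂_1 are all 1, so H_0 ≅ Z^2.

H_0 ≅ Z^2.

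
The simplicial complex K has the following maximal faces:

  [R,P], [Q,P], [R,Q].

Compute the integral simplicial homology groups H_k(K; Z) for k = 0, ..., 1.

Order the vertices as P < Q < R. Listing each simplex with vertices in this order, K has dimension 1 with simplices:

  0-simplices (3): P, Q, R
  1-simplices (3): PQ, PR, QR

Hence C_0 ≅ Z^3, C_1 ≅ Z^3.

Boundary ∂_1: C_1 → C_0 maps an edge to its endpoints' difference, ∂[p,q] = q − p. For instance
  ∂PR = R − P.
The 3×3 boundary matrix has rank 2 and Smith normal form diag(1,1).

Now H_k = ker ∂_k / im ∂_{k+1}, so:

  H_0: rank C_0 − rank ∂_1 = 3 − 2 = 1, and the invariant factors of ∂_1 are all 1, so H_0 ≅ Z.
  H_1: rank ker ∂_1 − rank ∂_2 = (3 − 2) − 0 = 1, and there is no ∂_2, so H_1 ≅ Z.

As a check, the Euler characteristic is 3 − 3 = 0, which agrees with 1 − 1 = 0.

H_0 ≅ Z,  H_1 ≅ Z.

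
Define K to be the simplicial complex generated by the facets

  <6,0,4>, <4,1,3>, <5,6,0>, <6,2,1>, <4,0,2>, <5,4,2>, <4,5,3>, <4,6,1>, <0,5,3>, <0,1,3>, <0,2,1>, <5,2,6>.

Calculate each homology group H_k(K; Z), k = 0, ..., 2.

K has 7 vertices, 18 edges, 12 triangles.
rank ∂_0 = 0, rank ∂_1 = 6 ⇒ b_0 = 7 − 0 − 6 = 1; all invariant factors of ∂_1 are 1 so no torsion. So H_0 ≅ Z.
rank ∂_1 = 6, rank ∂_2 = 12 ⇒ b_1 = 18 − 6 − 12 = 0; ∂_2 has invariant factor(s) [2] giving torsion. So H_1 ≅ Z/2.
rank ∂_2 = 12, rank ∂_3 = 0 ⇒ b_2 = 12 − 12 − 0 = 0. So H_2 ≅ 0.

H_0 ≅ Z,  H_1 ≅ Z/2,  H_2 = 0.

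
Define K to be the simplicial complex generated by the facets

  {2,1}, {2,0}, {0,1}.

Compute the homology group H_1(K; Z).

H_1 ≅ Z.

Order the vertices as 0 < 1 < 2. Listing each simplex with vertices in this order, K has dimension 1 with simplices:

  0-simplices (3): [0], [1], [2]
  1-simplices (3): [0,1], [0,2], [1,2]

Hence C_0 ≅ Z^3, C_1 ≅ Z^3.

∂_1: C_1 → C_0 maps an edge to its endpoints' difference, ∂[p,q] = q − p.
The resulting 3×3 matrix has rank 2, and its Smith normal form has invariant factors (1,1).

Now H_k = ker ∂_k / im ∂_{k+1}, so:

  H_1: rank ker ∂_1 − rank ∂_2 = (3 − 2) − 0 = 1, and there is no ∂_2, so H_1 ≅ Z.

(K is a triangulation of the circle S^1.)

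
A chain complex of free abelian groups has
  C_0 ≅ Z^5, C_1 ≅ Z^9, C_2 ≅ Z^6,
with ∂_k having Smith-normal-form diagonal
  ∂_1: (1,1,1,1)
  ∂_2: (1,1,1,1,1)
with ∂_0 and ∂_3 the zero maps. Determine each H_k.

H_0: b_0 = 5 − 0 − 4 = 1; torsion from ∂_1 factors > 1: none. So H_0 ≅ Z.
H_1: b_1 = 9 − 4 − 5 = 0; torsion from ∂_2 factors > 1: none. So H_1 ≅ 0.
H_2: b_2 = 6 − 5 − 0 = 1; torsion from ∂_3 factors > 1: none. So H_2 ≅ Z.

H_0 ≅ Z,  H_1 = 0,  H_2 ≅ Z.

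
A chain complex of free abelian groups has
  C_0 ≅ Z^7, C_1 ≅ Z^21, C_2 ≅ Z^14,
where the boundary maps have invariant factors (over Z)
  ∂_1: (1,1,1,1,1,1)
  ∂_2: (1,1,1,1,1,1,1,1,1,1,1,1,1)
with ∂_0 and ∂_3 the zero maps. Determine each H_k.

H_0 ≅ Z,  H_1 ≅ Z^2,  H_2 ≅ Z.

H_0: b_0 = 7 − 0 − 6 = 1; torsion from ∂_1 factors > 1: none. So H_0 ≅ Z.
H_1: b_1 = 21 − 6 − 13 = 2; torsion from ∂_2 factors > 1: none. So H_1 ≅ Z^2.
H_2: b_2 = 14 − 13 − 0 = 1; torsion from ∂_3 factors > 1: none. So H_2 ≅ Z.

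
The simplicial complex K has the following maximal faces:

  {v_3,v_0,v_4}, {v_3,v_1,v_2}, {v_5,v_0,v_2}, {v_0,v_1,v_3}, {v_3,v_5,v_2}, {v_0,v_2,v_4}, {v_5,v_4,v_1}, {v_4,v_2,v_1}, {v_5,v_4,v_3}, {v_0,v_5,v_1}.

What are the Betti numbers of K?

b_0 = 1, b_1 = 0, b_2 = 0.

Order the vertices as v_0 < v_1 < v_2 < v_3 < v_4 < v_5. Listing each simplex with vertices in this order, K has dimension 2 with simplices:

  0-simplices (6): [v_0], [v_1], [v_2], [v_3], [v_4], [v_5]
  1-simplices (15): (15 of them)
  2-simplices (10): [v_0,v_1,v_3], [v_0,v_1,v_5], [v_0,v_2,v_4], [v_0,v_2,v_5], [v_0,v_3,v_4], [v_1,v_2,v_3], [v_1,v_2,v_4], [v_1,v_4,v_5], [v_2,v_3,v_5], [v_3,v_4,v_5]

giving chain groups C_0 ≅ Z^6, C_1 ≅ Z^15, C_2 ≅ Z^10.

∂_1: C_1 → C_0 is given by ∂[p,q] = [q] − [p]. For instance
  ∂[v_4,v_5] = [v_5] − [v_4].
The 6×15 boundary matrix has rank 5 and Smith normal form diag(1,1,1,1,1).

Boundary ∂_2: C_2 → C_1 maps a triangle to the signed sum of its edges. For instance
  ∂[v_0,v_2,v_4] = [v_2,v_4] − [v_0,v_4] + [v_0,v_2],
  ∂[v_0,v_2,v_5] = [v_2,v_5] − [v_0,v_5] + [v_0,v_2].
The 15×10 boundary matrix has rank 10 and Smith normal form diag(1,1,1,1,1,1,1,1,1,2).

Computing H_k = (kernel of ∂_k) / (image of ∂_{k+1}):

  H_0: rank C_0 − rank ∂_1 = 6 − 5 = 1, and the invariant factors of ∂_1 are all 1, so H_0 ≅ Z.
  H_1: rank ker ∂_1 − rank ∂_2 = (15 − 5) − 10 = 0, and ∂_2 has invariant factor 2 > 1, so H_1 ≅ Z/2.
  H_2: rank ker ∂_2 − rank ∂_3 = (10 − 10) − 0 = 0, and there is no ∂_3, so H_2 ≅ 0.

As a check, the Euler characteristic is 6 − 15 + 10 = 1, which agrees with 1 − 0 + 0 = 1.

Hence the Betti numbers are b_0 = 1, b_1 = 0, b_2 = 0.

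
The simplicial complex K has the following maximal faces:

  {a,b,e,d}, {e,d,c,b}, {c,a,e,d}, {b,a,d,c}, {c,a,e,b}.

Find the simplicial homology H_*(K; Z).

H_0 ≅ Z,  H_1 = 0,  H_2 = 0,  H_3 ≅ Z.

We work with the vertex ordering a < b < c < d < e. The simplices of K, each written with vertices in increasing order, are:

  0-simplices (5): a, b, c, d, e
  1-simplices (10): ab, ac, ad, ae, bc, bd, be, cd, ce, de
  2-simplices (10): abc, abd, abe, acd, ace, ade, bcd, bce, bde, cde
  3-simplices (5): abcd, abce, abde, acde, bcde

giving chain groups C_0 ≅ Z^5, C_1 ≅ Z^10, C_2 ≅ Z^10, C_3 ≅ Z^5.

The boundary map ∂_1: C_1 → C_0 is given by ∂[p,q] = [q] − [p].
As a 5×10 matrix over Z this has rank 4, with invariant factors (1,1,1,1).

Boundary ∂_2: C_2 → C_1 sends each 2-simplex [p,q,r] to [q,r] − [p,r] + [p,q]. For instance
  ∂bcd = cd − bd + bc,
  ∂ace = ce − ae + ac.
This gives a 10×10 integer matrix of rank 6; reducing to Smith normal form yields diagonal entries (1,1,1,1,1,1).

∂_3: C_3 → C_2 sends each 3-simplex σ to the alternating sum Σ_i (−1)^i (σ with its i-th vertex removed). For instance
  ∂bcde = cde − bde + bce − bcd,
  ∂abce = bce − ace + abe − abc.
As a 10×5 matrix over Z this has rank 4, with invariant factors (1,1,1,1).

Reading off H_k = ker ∂_k / im ∂_{k+1}:

  H_0: rank C_0 − rank ∂_1 = 5 − 4 = 1, and the invariant factors of ∂_1 are all 1, so H_0 ≅ Z.
  H_1: rank ker ∂_1 − rank ∂_2 = (10 − 4) − 6 = 0, and the invariant factors of ∂_2 are all 1, so H_1 ≅ 0.
  H_2: rank ker ∂_2 − rank ∂_3 = (10 − 6) − 4 = 0, and the invariant factors of ∂_3 are all 1, so H_2 ≅ 0.
  H_3: rank ker ∂_3 − rank ∂_4 = (5 − 4) − 0 = 1, and there is no ∂_4, so H_3 ≅ Z.

As a check, the Euler characteristic is 5 − 10 + 10 − 5 = 0, which agrees with 1 − 0 + 0 − 1 = 0.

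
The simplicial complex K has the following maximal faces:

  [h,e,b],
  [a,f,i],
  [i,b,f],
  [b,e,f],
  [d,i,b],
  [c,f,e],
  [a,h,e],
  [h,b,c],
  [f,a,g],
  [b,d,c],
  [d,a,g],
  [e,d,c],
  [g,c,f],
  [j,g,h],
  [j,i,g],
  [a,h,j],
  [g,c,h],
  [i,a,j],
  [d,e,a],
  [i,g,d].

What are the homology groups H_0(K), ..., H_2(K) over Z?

H_0 ≅ Z,  H_1 ≅ Z × Z/2,  H_2 = 0.

We work with the vertex ordering a < b < c < d < e < f < g < h < i < j. The simplices of K, each written with vertices in increasing order, are:

  0-simplices (10): a, b, c, d, e, f, g, h, i, j
  1-simplices (30): ad, ae, af, ag, ah, ai, aj, bc, bd, be, bf, bh, bi, cd, ce, cf, cg, ch, de, dg, di, ef, eh, fg, fi, gh, gi, gj, hj, ij
  2-simplices (20): ade, adg, aeh, afg, afi, ahj, aij, bcd, bch, bdi, bef, beh, bfi, cde, cef, cfg, cgh, dgi, ghj, gij

giving chain groups C_0 ≅ Z^10, C_1 ≅ Z^30, C_2 ≅ Z^20.

The boundary map ∂_1: C_1 → C_0 maps an edge to its endpoints' difference, ∂[p,q] = q − p.
This gives a 10×30 integer matrix of rank 9; reducing to Smith normal form yields diagonal entries (1,1,1,1,1,1,1,1,1).

Boundary ∂_2: C_2 → C_1 maps a triangle to the signed sum of its edges. For instance
  ∂cgh = gh − ch + cg,
  ∂adg = dg − ag + ad.
As a 30×20 matrix over Z this has rank 20, with invariant factors (1,1,1,1,1,1,1,1,1,1,1,1,1,1,1,1,1,1,1,2).

Reading off H_k = ker ∂_k / im ∂_{k+1}:

  H_0: rank C_0 − rank ∂_1 = 10 − 9 = 1, and the invariant factors of ∂_1 are all 1, so H_0 = Z.
  H_1: rank ker ∂_1 − rank ∂_2 = (30 − 9) − 20 = 1, and ∂_2 has invariant factor 2 > 1, so H_1 = Z × Z/2.
  H_2: rank ker ∂_2 − rank ∂_3 = (20 − 20) − 0 = 0, and there is no ∂_3, so H_2 = 0.

(K is a triangulation of the Klein bottle.)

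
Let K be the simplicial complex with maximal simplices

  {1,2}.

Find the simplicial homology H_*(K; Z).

Order the vertices as 1 < 2. Listing each simplex with vertices in this order, K has dimension 1 with simplices:

  0-simplices (2): [1], [2]
  1-simplices (1): [1,2]

so the chain groups are C_0 ≅ Z^2, C_1 ≅ Z^1.

The boundary map ∂_1: C_1 → C_0 maps an edge to its endpoints' difference, ∂[p,q] = q − p.
The 2×1 boundary matrix has rank 1 and Smith normal form diag(1).

Reading off H_k = ker ∂_k / im ∂_{k+1}:

  H_0: rank C_0 − rank ∂_1 = 2 − 1 = 1, and the invariant factors of ∂_1 are all 1, so H_0 ≅ Z.
  H_1: rank ker ∂_1 − rank ∂_2 = (1 − 1) − 0 = 0, and there is no ∂_2, so H_1 ≅ 0.

As a check, the Euler characteristic is 2 − 1 = 1, which agrees with 1 − 0 = 1.

H_0 ≅ Z,  H_1 = 0.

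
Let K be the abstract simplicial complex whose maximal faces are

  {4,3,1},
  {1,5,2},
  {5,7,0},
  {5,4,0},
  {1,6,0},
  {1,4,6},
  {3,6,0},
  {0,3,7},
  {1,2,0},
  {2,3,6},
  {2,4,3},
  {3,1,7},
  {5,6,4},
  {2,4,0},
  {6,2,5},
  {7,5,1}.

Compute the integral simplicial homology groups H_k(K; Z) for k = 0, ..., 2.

Order the vertices as 0 < 1 < 2 < 3 < 4 < 5 < 6 < 7. Listing each simplex with vertices in this order, K has dimension 2 with simplices:

  0-simplices (8): [0], [1], [2], [3], [4], [5], [6], [7]
  1-simplices (24): (24 of them)
  2-simplices (16): [0,1,2], [0,1,6], [0,2,4], [0,3,6], [0,3,7], [0,4,5], [0,5,7], [1,2,5], [1,3,4], [1,3,7], [1,4,6], [1,5,7], [2,3,4], [2,3,6], [2,5,6], [4,5,6]

giving chain groups C_0 ≅ Z^8, C_1 ≅ Z^24, C_2 ≅ Z^16.

Boundary ∂_1: C_1 → C_0 sends each edge [p,q] (with p < q) to q − p. For instance
  ∂[5,6] = [6] − [5].
The 8×24 boundary matrix has rank 7 and Smith normal form diag(1,1,1,1,1,1,1).

Boundary ∂_2: C_2 → C_1 sends each 2-simplex [p,q,r] to [q,r] − [p,r] + [p,q]. For instance
  ∂[0,2,4] = [2,4] − [0,4] + [0,2],
  ∂[2,5,6] = [5,6] − [2,6] + [2,5].
This gives a 24×16 integer matrix of rank 15; reducing to Smith normal form yields diagonal entries (1,1,1,1,1,1,1,1,1,1,1,1,1,1,1).

From H_k ≅ ker(∂_k) / im(∂_{k+1}) we obtain:

  H_0: rank C_0 − rank ∂_1 = 8 − 7 = 1, and the invariant factors of ∂_1 are all 1, so H_0 = Z.
  H_1: rank ker ∂_1 − rank ∂_2 = (24 − 7) − 15 = 2, and the invariant factors of ∂_2 are all 1, so H_1 = Z^2.
  H_2: rank ker ∂_2 − rank ∂_3 = (16 − 15) − 0 = 1, and there is no ∂_3, so H_2 = Z.

As a check, the Euler characteristic is 8 − 24 + 16 = 0, which agrees with 1 − 2 + 1 = 0.

H_0 ≅ Z,  H_1 ≅ Z^2,  H_2 ≅ Z.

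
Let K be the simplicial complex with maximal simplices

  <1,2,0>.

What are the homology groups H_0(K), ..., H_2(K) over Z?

H_0 = Z,  H_1 = 0,  H_2 = 0.

Take the total order 0 < 1 < 2 on the vertex set. Then K (dimension 2) consists of the simplices:

  0-simplices (3): [0], [1], [2]
  1-simplices (3): [0,1], [0,2], [1,2]
  2-simplices (1): [0,1,2]

so the chain groups are C_0 ≅ Z^3, C_1 ≅ Z^3, C_2 ≅ Z^1.

∂_1: C_1 → C_0 sends each edge [p,q] (with p < q) to q − p. For instance
  ∂[0,2] = [2] − [0].
This gives a 3×3 integer matrix of rank 2; reducing to Smith normal form yields diagonal entries (1,1).

The boundary map ∂_2: C_2 → C_1 acts by ∂[p,q,r] = [q,r] − [p,r] + [p,q]. For instance
  ∂[0,1,2] = [1,2] − [0,2] + [0,1].
The 3×1 boundary matrix has rank 1 and Smith normal form diag(1).

Computing H_k = (kernel of ∂_k) / (image of ∂_{k+1}):

  H_0: rank C_0 − rank ∂_1 = 3 − 2 = 1, and the invariant factors of ∂_1 are all 1, so H_0 = Z.
  H_1: rank ker ∂_1 − rank ∂_2 = (3 − 2) − 1 = 0, and the invariant factors of ∂_2 are all 1, so H_1 = 0.
  H_2: rank ker ∂_2 − rank ∂_3 = (1 − 1) − 0 = 0, and there is no ∂_3, so H_2 = 0.

As a check, the Euler characteristic is 3 − 3 + 1 = 1, which agrees with 1 − 0 + 0 = 1.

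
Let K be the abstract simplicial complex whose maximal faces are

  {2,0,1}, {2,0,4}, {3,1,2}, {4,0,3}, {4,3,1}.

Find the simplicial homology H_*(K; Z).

We work with the vertex ordering 0 < 1 < 2 < 3 < 4. The simplices of K, each written with vertices in increasing order, are:

  0-simplices (5): [0], [1], [2], [3], [4]
  1-simplices (10): [0,1], [0,2], [0,3], [0,4], [1,2], [1,3], [1,4], [2,3], [2,4], [3,4]
  2-simplices (5): [0,1,2], [0,2,4], [0,3,4], [1,2,3], [1,3,4]

so the chain groups are C_0 ≅ Z^5, C_1 ≅ Z^10, C_2 ≅ Z^5.

∂_1: C_1 → C_0 maps an edge to its endpoints' difference, ∂[p,q] = q − p. For instance
  ∂[1,2] = [2] − [1].
As a 5×10 matrix over Z this has rank 4, with invariant factors (1,1,1,1).

The boundary map ∂_2: C_2 → C_1 maps a triangle to the signed sum of its edges. For instance
  ∂[0,2,4] = [2,4] − [0,4] + [0,2],
  ∂[0,1,2] = [1,2] − [0,2] + [0,1].
The 10×5 boundary matrix has rank 5 and Smith normal form diag(1,1,1,1,1).

From H_k ≅ ker(∂_k) / im(∂_{k+1}) we obtain:

  H_0: rank C_0 − rank ∂_1 = 5 − 4 = 1, and the invariant factors of ∂_1 are all 1, so H_0 = Z.
  H_1: rank ker ∂_1 − rank ∂_2 = (10 − 4) − 5 = 1, and the invariant factors of ∂_2 are all 1, so H_1 = Z.
  H_2: rank ker ∂_2 − rank ∂_3 = (5 − 5) − 0 = 0, and there is no ∂_3, so H_2 = 0.

As a check, the Euler characteristic is 5 − 10 + 5 = 0, which agrees with 1 − 1 + 0 = 0.
(K is a triangulation of the Möbius band.)

H_0 = Z,  H_1 = Z,  H_2 = 0.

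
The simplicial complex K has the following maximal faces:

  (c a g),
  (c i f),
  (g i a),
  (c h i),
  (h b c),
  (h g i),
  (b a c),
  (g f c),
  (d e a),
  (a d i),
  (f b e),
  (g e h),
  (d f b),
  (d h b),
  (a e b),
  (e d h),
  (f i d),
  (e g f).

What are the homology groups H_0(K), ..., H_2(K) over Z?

Fix the vertex order a < b < c < d < e < f < g < h < i and write every simplex with vertices in increasing order. Then dim K = 2 and the simplices of K are:

  0-simplices (9): a, b, c, d, e, f, g, h, i
  1-simplices (27): ab, ac, ad, ae, ag, ai, bc, bd, be, bf, bh, cf, cg, ch, ci, de, df, dh, di, ef, eg, eh, fg, fi, gh, gi, hi
  2-simplices (18): abc, abe, acg, ade, adi, agi, bch, bdf, bdh, bef, cfg, cfi, chi, deh, dfi, efg, egh, ghi

Hence C_0 ≅ Z^9, C_1 ≅ Z^27, C_2 ≅ Z^18.

The boundary map ∂_1: C_1 → C_0 maps an edge to its endpoints' difference, ∂[p,q] = q − p. For instance
  ∂be = e − b.
The resulting 9×27 matrix has rank 8, and its Smith normal form has invariant factors (1,1,1,1,1,1,1,1).

The boundary map ∂_2: C_2 → C_1 sends each 2-simplex [p,q,r] to [q,r] − [p,r] + [p,q]. For instance
  ∂abe = be − ae + ab,
  ∂chi = hi − ci + ch.
This gives a 27×18 integer matrix of rank 18; reducing to Smith normal form yields diagonal entries (1,1,1,1,1,1,1,1,1,1,1,1,1,1,1,1,1,2).

Now H_k = ker ∂_k / im ∂_{k+1}, so:

  H_0: rank C_0 − rank ∂_1 = 9 − 8 = 1, and the invariant factors of ∂_1 are all 1, so H_0 ≅ Z.
  H_1: rank ker ∂_1 − rank ∂_2 = (27 − 8) − 18 = 1, and ∂_2 has invariant factor 2 > 1, so H_1 ≅ Z ⊕ Z/2Z.
  H_2: rank ker ∂_2 − rank ∂_3 = (18 − 18) − 0 = 0, and there is no ∂_3, so H_2 ≅ 0.

H_0 ≅ Z,  H_1 ≅ Z ⊕ Z/2Z,  H_2 = 0.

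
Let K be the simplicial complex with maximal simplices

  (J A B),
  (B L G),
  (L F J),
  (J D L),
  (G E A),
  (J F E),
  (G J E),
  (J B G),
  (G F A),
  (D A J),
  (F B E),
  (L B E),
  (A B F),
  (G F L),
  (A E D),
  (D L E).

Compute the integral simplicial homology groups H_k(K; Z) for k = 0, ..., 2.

H_0 = Z,  H_1 = Z^2,  H_2 = Z.

We work with the vertex ordering A < B < D < E < F < G < J < L. The simplices of K, each written with vertices in increasing order, are:

  0-simplices (8): A, B, D, E, F, G, J, L
  1-simplices (24): AB, AD, AE, AF, AG, AJ, BE, BF, BG, BJ, BL, DE, DJ, DL, EF, EG, EJ, EL, FG, FJ, FL, GJ, GL, JL
  2-simplices (16): ABF, ABJ, ADE, ADJ, AEG, AFG, BEF, BEL, BGJ, BGL, DEL, DJL, EFJ, EGJ, FGL, FJL

giving chain groups C_0 ≅ Z^8, C_1 ≅ Z^24, C_2 ≅ Z^16.

The boundary map ∂_1: C_1 → C_0 sends each edge [p,q] (with p < q) to q − p.
As a 8×24 matrix over Z this has rank 7, with invariant factors (1,1,1,1,1,1,1).

Boundary ∂_2: C_2 → C_1 sends each 2-simplex [p,q,r] to [q,r] − [p,r] + [p,q]. For instance
  ∂ADJ = DJ − AJ + AD,
  ∂FGL = GL − FL + FG.
The resulting 24×16 matrix has rank 15, and its Smith normal form has invariant factors (1,1,1,1,1,1,1,1,1,1,1,1,1,1,1).

Now H_k = ker ∂_k / im ∂_{k+1}, so:

  H_0: rank C_0 − rank ∂_1 = 8 − 7 = 1, and the invariant factors of ∂_1 are all 1, so H_0 = Z.
  H_1: rank ker ∂_1 − rank ∂_2 = (24 − 7) − 15 = 2, and the invariant factors of ∂_2 are all 1, so H_1 = Z^2.
  H_2: rank ker ∂_2 − rank ∂_3 = (16 − 15) − 0 = 1, and there is no ∂_3, so H_2 = Z.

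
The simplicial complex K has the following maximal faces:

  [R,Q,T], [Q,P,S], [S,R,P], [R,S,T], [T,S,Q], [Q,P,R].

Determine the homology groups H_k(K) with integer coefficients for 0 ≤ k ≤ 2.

H_0 ≅ Z,  H_1 = 0,  H_2 ≅ Z.

K has 5 vertices, 9 edges, 6 triangles.
rank ∂_0 = 0, rank ∂_1 = 4 ⇒ b_0 = 5 − 0 − 4 = 1; all invariant factors of ∂_1 are 1 so no torsion. So H_0 ≅ Z.
rank ∂_1 = 4, rank ∂_2 = 5 ⇒ b_1 = 9 − 4 − 5 = 0; all invariant factors of ∂_2 are 1 so no torsion. So H_1 ≅ 0.
rank ∂_2 = 5, rank ∂_3 = 0 ⇒ b_2 = 6 − 5 − 0 = 1. So H_2 ≅ Z.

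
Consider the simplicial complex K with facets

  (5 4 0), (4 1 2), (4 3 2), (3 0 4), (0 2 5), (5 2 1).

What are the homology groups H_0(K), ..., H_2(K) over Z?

H_0 = Z,  H_1 = Z,  H_2 = 0.

Order the vertices as 0 < 1 < 2 < 3 < 4 < 5. Listing each simplex with vertices in this order, K has dimension 2 with simplices:

  0-simplices (6): [0], [1], [2], [3], [4], [5]
  1-simplices (12): [0,2], [0,3], [0,4], [0,5], [1,2], [1,4], [1,5], [2,3], [2,4], [2,5], [3,4], [4,5]
  2-simplices (6): [0,2,5], [0,3,4], [0,4,5], [1,2,4], [1,2,5], [2,3,4]

Hence C_0 ≅ Z^6, C_1 ≅ Z^12, C_2 ≅ Z^6.

The boundary map ∂_1: C_1 → C_0 is given by ∂[p,q] = [q] − [p].
The 6×12 boundary matrix has rank 5 and Smith normal form diag(1,1,1,1,1).

∂_2: C_2 → C_1 acts by ∂[p,q,r] = [q,r] − [p,r] + [p,q]. For instance
  ∂[2,3,4] = [3,4] − [2,4] + [2,3],
  ∂[0,3,4] = [3,4] − [0,4] + [0,3].
As a 12×6 matrix over Z this has rank 6, with invariant factors (1,1,1,1,1,1).

From H_k ≅ ker(∂_k) / im(∂_{k+1}) we obtain:

  H_0: rank C_0 − rank ∂_1 = 6 − 5 = 1, and the invariant factors of ∂_1 are all 1, so H_0 = Z.
  H_1: rank ker ∂_1 − rank ∂_2 = (12 − 5) − 6 = 1, and the invariant factors of ∂_2 are all 1, so H_1 = Z.
  H_2: rank ker ∂_2 − rank ∂_3 = (6 − 6) − 0 = 0, and there is no ∂_3, so H_2 = 0.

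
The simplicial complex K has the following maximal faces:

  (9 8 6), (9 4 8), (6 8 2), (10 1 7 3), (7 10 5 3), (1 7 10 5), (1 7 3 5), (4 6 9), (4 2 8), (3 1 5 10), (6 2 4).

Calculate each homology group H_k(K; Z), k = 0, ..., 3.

Take the total order 1 < 2 < 3 < 4 < 5 < 6 < 7 < 8 < 9 < 10 on the vertex set. Then K (dimension 3) consists of the simplices:

  0-simplices (10): [1], [2], [3], [4], [5], [6], [7], [8], [9], [10]
  1-simplices (19): [1,3], [1,5], [1,7], [1,10], [2,4], [2,6], [2,8], [3,5], [3,7], [3,10], [4,6], [4,8], [4,9], [5,7], [5,10], [6,8], [6,9], [7,10], [8,9]
  2-simplices (16): [1,3,5], [1,3,7], [1,3,10], [1,5,7], [1,5,10], [1,7,10], [2,4,6], [2,4,8], [2,6,8], [3,5,7], [3,5,10], [3,7,10], [4,6,9], [4,8,9], [5,7,10], [6,8,9]
  3-simplices (5): [1,3,5,7], [1,3,5,10], [1,3,7,10], [1,5,7,10], [3,5,7,10]

giving chain groups C_0 ≅ Z^10, C_1 ≅ Z^19, C_2 ≅ Z^16, C_3 ≅ Z^5.

The boundary map ∂_1: C_1 → C_0 maps an edge to its endpoints' difference, ∂[p,q] = q − p. For instance
  ∂[3,7] = [7] − [3].
The resulting 10×19 matrix has rank 8, and its Smith normal form has invariant factors (1,1,1,1,1,1,1,1).

The boundary map ∂_2: C_2 → C_1 acts by ∂[p,q,r] = [q,r] − [p,r] + [p,q]. For instance
  ∂[6,8,9] = [8,9] − [6,9] + [6,8],
  ∂[1,5,7] = [5,7] − [1,7] + [1,5].
As a 19×16 matrix over Z this has rank 11, with invariant factors (1,1,1,1,1,1,1,1,1,1,1).

∂_3: C_3 → C_2 sends each 3-simplex σ to the alternating sum Σ_i (−1)^i (σ with its i-th vertex removed). For instance
  ∂[1,5,7,10] = [5,7,10] − [1,7,10] + [1,5,10] − [1,5,7],
  ∂[1,3,5,7] = [3,5,7] − [1,5,7] + [1,3,7] − [1,3,5].
As a 16×5 matrix over Z this has rank 4, with invariant factors (1,1,1,1).

Computing H_k = (kernel of ∂_k) / (image of ∂_{k+1}):

  H_0: rank C_0 − rank ∂_1 = 10 − 8 = 2, and the invariant factors of ∂_1 are all 1, so H_0 = Z^2.
  H_1: rank ker ∂_1 − rank ∂_2 = (19 − 8) − 11 = 0, and the invariant factors of ∂_2 are all 1, so H_1 = 0.
  H_2: rank ker ∂_2 − rank ∂_3 = (16 − 11) − 4 = 1, and the invariant factors of ∂_3 are all 1, so H_2 = Z.
  H_3: rank ker ∂_3 − rank ∂_4 = (5 − 4) − 0 = 1, and there is no ∂_4, so H_3 = Z.

As a check, the Euler characteristic is 10 − 19 + 16 − 5 = 2, which agrees with 2 − 0 + 1 − 1 = 2.

H_0 = Z^2,  H_1 = 0,  H_2 = Z,  H_3 = Z.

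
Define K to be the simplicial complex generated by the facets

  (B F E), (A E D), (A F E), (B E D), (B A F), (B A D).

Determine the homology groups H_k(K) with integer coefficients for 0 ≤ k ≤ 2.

H_0 = Z,  H_1 = 0,  H_2 = Z.

Order the vertices as A < B < D < E < F. Listing each simplex with vertices in this order, K has dimension 2 with simplices:

  0-simplices (5): A, B, D, E, F
  1-simplices (9): AB, AD, AE, AF, BD, BE, BF, DE, EF
  2-simplices (6): ABD, ABF, ADE, AEF, BDE, BEF

so the chain groups are C_0 ≅ Z^5, C_1 ≅ Z^9, C_2 ≅ Z^6.

Boundary ∂_1: C_1 → C_0 maps an edge to its endpoints' difference, ∂[p,q] = q − p. For instance
  ∂AB = B − A.
The 5×9 boundary matrix has rank 4 and Smith normal form diag(1,1,1,1).

The boundary map ∂_2: C_2 → C_1 sends each 2-simplex [p,q,r] to [q,r] − [p,r] + [p,q]. For instance
  ∂ABF = BF − AF + AB,
  ∂ABD = BD − AD + AB.
The resulting 9×6 matrix has rank 5, and its Smith normal form has invariant factors (1,1,1,1,1).

Reading off H_k = ker ∂_k / im ∂_{k+1}:

  H_0: rank C_0 − rank ∂_1 = 5 − 4 = 1, and the invariant factors of ∂_1 are all 1, so H_0 ≅ Z.
  H_1: rank ker ∂_1 − rank ∂_2 = (9 − 4) − 5 = 0, and the invariant factors of ∂_2 are all 1, so H_1 ≅ 0.
  H_2: rank ker ∂_2 − rank ∂_3 = (6 − 5) − 0 = 1, and there is no ∂_3, so H_2 ≅ Z.

(K is a triangulation of the 2-sphere S^2.)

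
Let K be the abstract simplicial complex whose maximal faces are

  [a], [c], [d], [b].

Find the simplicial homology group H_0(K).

H_0 = Z^4.

Fix the vertex order a < b < c < d and write every simplex with vertices in increasing order. Then dim K = 0 and the simplices of K are:

  0-simplices (4): a, b, c, d

Hence C_0 ≅ Z^4.

Now H_k = ker ∂_k / im ∂_{k+1}, so:

  H_0: rank C_0 − rank ∂_1 = 4 − 0 = 4, and there is no ∂_1, so H_0 ≅ Z^4.

(K is a triangulation of a set of 4 points.)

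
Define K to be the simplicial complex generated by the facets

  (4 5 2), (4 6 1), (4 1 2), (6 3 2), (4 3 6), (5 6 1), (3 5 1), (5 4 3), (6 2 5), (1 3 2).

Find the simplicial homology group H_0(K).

H_0 = Z.

Fix the vertex order 1 < 2 < 3 < 4 < 5 < 6 and write every simplex with vertices in increasing order. Then dim K = 2 and the simplices of K are:

  0-simplices (6): [1], [2], [3], [4], [5], [6]
  1-simplices (15): [1,2], [1,3], [1,4], [1,5], [1,6], [2,3], [2,4], [2,5], [2,6], [3,4], [3,5], [3,6], [4,5], [4,6], [5,6]
  2-simplices (10): [1,2,3], [1,2,4], [1,3,5], [1,4,6], [1,5,6], [2,3,6], [2,4,5], [2,5,6], [3,4,5], [3,4,6]

Hence C_0 ≅ Z^6, C_1 ≅ Z^15, C_2 ≅ Z^10.

∂_1: C_1 → C_0 is given by ∂[p,q] = [q] − [p]. For instance
  ∂[3,5] = [5] − [3].
The resulting 6×15 matrix has rank 5, and its Smith normal form has invariant factors (1,1,1,1,1).

Boundary ∂_2: C_2 → C_1 acts by ∂[p,q,r] = [q,r] − [p,r] + [p,q]. For instance
  ∂[3,4,6] = [4,6] − [3,6] + [3,4],
  ∂[3,4,5] = [4,5] − [3,5] + [3,4].
As a 15×10 matrix over Z this has rank 10, with invariant factors (1,1,1,1,1,1,1,1,1,2).

Now H_k = ker ∂_k / im ∂_{k+1}, so:

  H_0: rank C_0 − rank ∂_1 = 6 − 5 = 1, and the invariant factors of ∂_1 are all 1, so H_0 = Z.

(K is a triangulation of the real projective plane RP^2.)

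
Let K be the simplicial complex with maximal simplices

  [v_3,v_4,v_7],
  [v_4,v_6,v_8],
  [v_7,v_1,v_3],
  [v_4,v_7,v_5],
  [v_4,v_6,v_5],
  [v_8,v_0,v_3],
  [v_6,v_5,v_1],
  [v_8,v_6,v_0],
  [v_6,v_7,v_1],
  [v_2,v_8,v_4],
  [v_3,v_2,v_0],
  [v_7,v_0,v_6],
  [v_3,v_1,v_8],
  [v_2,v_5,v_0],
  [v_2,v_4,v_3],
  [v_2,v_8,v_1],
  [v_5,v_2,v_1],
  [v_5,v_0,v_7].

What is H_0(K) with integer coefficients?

Take the total order v_0 < v_1 < v_2 < v_3 < v_4 < v_5 < v_6 < v_7 < v_8 on the vertex set. Then K (dimension 2) consists of the simplices:

  0-simplices (9): [v_0], [v_1], [v_2], [v_3], [v_4], [v_5], [v_6], [v_7], [v_8]
  1-simplices (27): (27 of them)
  2-simplices (18): (18 of them)

giving chain groups C_0 ≅ Z^9, C_1 ≅ Z^27, C_2 ≅ Z^18.

Boundary ∂_1: C_1 → C_0 sends each edge [p,q] (with p < q) to q − p. For instance
  ∂[v_0,v_3] = [v_3] − [v_0].
This gives a 9×27 integer matrix of rank 8; reducing to Smith normal form yields diagonal entries (1,1,1,1,1,1,1,1).

The boundary map ∂_2: C_2 → C_1 acts by ∂[p,q,r] = [q,r] − [p,r] + [p,q]. For instance
  ∂[v_3,v_4,v_7] = [v_4,v_7] − [v_3,v_7] + [v_3,v_4],
  ∂[v_1,v_2,v_8] = [v_2,v_8] − [v_1,v_8] + [v_1,v_2].
The 27×18 boundary matrix has rank 18 and Smith normal form diag(1,1,1,1,1,1,1,1,1,1,1,1,1,1,1,1,1,2).

Computing H_k = (kernel of ∂_k) / (image of ∂_{k+1}):

  H_0: rank C_0 − rank ∂_1 = 9 − 8 = 1, and the invariant factors of ∂_1 are all 1, so H_0 = Z.

H_0 = Z.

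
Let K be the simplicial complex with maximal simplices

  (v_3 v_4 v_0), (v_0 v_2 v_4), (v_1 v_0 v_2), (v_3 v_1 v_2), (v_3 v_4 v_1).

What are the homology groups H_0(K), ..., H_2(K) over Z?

K has 5 vertices, 10 edges, 5 triangles.
rank ∂_0 = 0, rank ∂_1 = 4 ⇒ b_0 = 5 − 0 − 4 = 1; all invariant factors of ∂_1 are 1 so no torsion. So H_0 ≅ Z.
rank ∂_1 = 4, rank ∂_2 = 5 ⇒ b_1 = 10 − 4 − 5 = 1; all invariant factors of ∂_2 are 1 so no torsion. So H_1 ≅ Z.
rank ∂_2 = 5, rank ∂_3 = 0 ⇒ b_2 = 5 − 5 − 0 = 0. So H_2 ≅ 0.

H_0 = Z,  H_1 = Z,  H_2 = 0.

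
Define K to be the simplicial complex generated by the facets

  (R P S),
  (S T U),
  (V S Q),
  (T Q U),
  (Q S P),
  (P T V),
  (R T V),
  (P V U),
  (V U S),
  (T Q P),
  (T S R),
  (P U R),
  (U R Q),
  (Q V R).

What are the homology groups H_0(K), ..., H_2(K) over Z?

K has 7 vertices, 21 edges, 14 triangles.
rank ∂_0 = 0, rank ∂_1 = 6 ⇒ b_0 = 7 − 0 − 6 = 1; all invariant factors of ∂_1 are 1 so no torsion. So H_0 ≅ Z.
rank ∂_1 = 6, rank ∂_2 = 13 ⇒ b_1 = 21 − 6 − 13 = 2; all invariant factors of ∂_2 are 1 so no torsion. So H_1 ≅ Z^2.
rank ∂_2 = 13, rank ∂_3 = 0 ⇒ b_2 = 14 − 13 − 0 = 1. So H_2 ≅ Z.

H_0 ≅ Z,  H_1 ≅ Z^2,  H_2 ≅ Z.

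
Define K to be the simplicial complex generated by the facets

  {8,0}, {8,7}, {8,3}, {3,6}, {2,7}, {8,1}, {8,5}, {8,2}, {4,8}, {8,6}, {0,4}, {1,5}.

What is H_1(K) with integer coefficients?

K has 9 vertices, 12 edges.
rank ∂_1 = 8, rank ∂_2 = 0 ⇒ b_1 = 12 − 8 − 0 = 4. So H_1 ≅ Z^4.

H_1 ≅ Z^4.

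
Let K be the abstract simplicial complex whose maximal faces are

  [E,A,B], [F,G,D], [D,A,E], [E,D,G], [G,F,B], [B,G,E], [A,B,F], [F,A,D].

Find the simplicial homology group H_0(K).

Order the vertices as A < B < D < E < F < G. Listing each simplex with vertices in this order, K has dimension 2 with simplices:

  0-simplices (6): A, B, D, E, F, G
  1-simplices (12): AB, AD, AE, AF, BE, BF, BG, DE, DF, DG, EG, FG
  2-simplices (8): ABE, ABF, ADE, ADF, BEG, BFG, DEG, DFG

giving chain groups C_0 ≅ Z^6, C_1 ≅ Z^12, C_2 ≅ Z^8.

The boundary map ∂_1: C_1 → C_0 is given by ∂[p,q] = [q] − [p]. For instance
  ∂AB = B − A.
The resulting 6×12 matrix has rank 5, and its Smith normal form has invariant factors (1,1,1,1,1).

Boundary ∂_2: C_2 → C_1 sends each 2-simplex [p,q,r] to [q,r] − [p,r] + [p,q]. For instance
  ∂BFG = FG − BG + BF,
  ∂ADE = DE − AE + AD.
The resulting 12×8 matrix has rank 7, and its Smith normal form has invariant factors (1,1,1,1,1,1,1).

Now H_k = ker ∂_k / im ∂_{k+1}, so:

  H_0: rank C_0 − rank ∂_1 = 6 − 5 = 1, and the invariant factors of ∂_1 are all 1, so H_0 ≅ Z.

H_0 = Z.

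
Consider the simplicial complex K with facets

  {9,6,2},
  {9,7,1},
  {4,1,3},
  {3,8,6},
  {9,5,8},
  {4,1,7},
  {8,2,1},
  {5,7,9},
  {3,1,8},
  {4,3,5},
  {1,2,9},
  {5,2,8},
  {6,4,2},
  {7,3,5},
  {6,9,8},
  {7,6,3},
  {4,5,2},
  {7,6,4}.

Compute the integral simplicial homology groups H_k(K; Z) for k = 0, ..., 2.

H_0 = Z,  H_1 = Z ⊕ Z/2Z,  H_2 = 0.

We work with the vertex ordering 1 < 2 < 3 < 4 < 5 < 6 < 7 < 8 < 9. The simplices of K, each written with vertices in increasing order, are:

  0-simplices (9): [1], [2], [3], [4], [5], [6], [7], [8], [9]
  1-simplices (27): (27 of them)
  2-simplices (18): [1,2,8], [1,2,9], [1,3,4], [1,3,8], [1,4,7], [1,7,9], [2,4,5], [2,4,6], [2,5,8], [2,6,9], [3,4,5], [3,5,7], [3,6,7], [3,6,8], [4,6,7], [5,7,9], [5,8,9], [6,8,9]

Hence C_0 ≅ Z^9, C_1 ≅ Z^27, C_2 ≅ Z^18.

∂_1: C_1 → C_0 maps an edge to its endpoints' difference, ∂[p,q] = q − p. For instance
  ∂[6,9] = [9] − [6].
The resulting 9×27 matrix has rank 8, and its Smith normal form has invariant factors (1,1,1,1,1,1,1,1).

Boundary ∂_2: C_2 → C_1 acts by ∂[p,q,r] = [q,r] − [p,r] + [p,q]. For instance
  ∂[3,6,7] = [6,7] − [3,7] + [3,6],
  ∂[3,6,8] = [6,8] − [3,8] + [3,6].
The resulting 27×18 matrix has rank 18, and its Smith normal form has invariant factors (1,1,1,1,1,1,1,1,1,1,1,1,1,1,1,1,1,2).

Computing H_k = (kernel of ∂_k) / (image of ∂_{k+1}):

  H_0: rank C_0 − rank ∂_1 = 9 − 8 = 1, and the invariant factors of ∂_1 are all 1, so H_0 = Z.
  H_1: rank ker ∂_1 − rank ∂_2 = (27 − 8) − 18 = 1, and ∂_2 has invariant factor 2 > 1, so H_1 = Z ⊕ Z/2Z.
  H_2: rank ker ∂_2 − rank ∂_3 = (18 − 18) − 0 = 0, and there is no ∂_3, so H_2 = 0.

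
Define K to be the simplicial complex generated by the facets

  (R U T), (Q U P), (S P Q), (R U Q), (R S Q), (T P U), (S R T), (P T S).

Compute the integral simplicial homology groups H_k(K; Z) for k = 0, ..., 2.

Order the vertices as P < Q < R < S < T < U. Listing each simplex with vertices in this order, K has dimension 2 with simplices:

  0-simplices (6): P, Q, R, S, T, U
  1-simplices (12): PQ, PS, PT, PU, QR, QS, QU, RS, RT, RU, ST, TU
  2-simplices (8): PQS, PQU, PST, PTU, QRS, QRU, RST, RTU

so the chain groups are C_0 ≅ Z^6, C_1 ≅ Z^12, C_2 ≅ Z^8.

∂_1: C_1 → C_0 maps an edge to its endpoints' difference, ∂[p,q] = q − p. For instance
  ∂ST = T − S.
This gives a 6×12 integer matrix of rank 5; reducing to Smith normal form yields diagonal entries (1,1,1,1,1).

∂_2: C_2 → C_1 acts by ∂[p,q,r] = [q,r] − [p,r] + [p,q]. For instance
  ∂QRS = RS − QS + QR,
  ∂RTU = TU − RU + RT.
This gives a 12×8 integer matrix of rank 7; reducing to Smith normal form yields diagonal entries (1,1,1,1,1,1,1).

Computing H_k = (kernel of ∂_k) / (image of ∂_{k+1}):

  H_0: rank C_0 − rank ∂_1 = 6 − 5 = 1, and the invariant factors of ∂_1 are all 1, so H_0 = Z.
  H_1: rank ker ∂_1 − rank ∂_2 = (12 − 5) − 7 = 0, and the invariant factors of ∂_2 are all 1, so H_1 = 0.
  H_2: rank ker ∂_2 − rank ∂_3 = (8 − 7) − 0 = 1, and there is no ∂_3, so H_2 = Z.

H_0 ≅ Z,  H_1 = 0,  H_2 ≅ Z.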